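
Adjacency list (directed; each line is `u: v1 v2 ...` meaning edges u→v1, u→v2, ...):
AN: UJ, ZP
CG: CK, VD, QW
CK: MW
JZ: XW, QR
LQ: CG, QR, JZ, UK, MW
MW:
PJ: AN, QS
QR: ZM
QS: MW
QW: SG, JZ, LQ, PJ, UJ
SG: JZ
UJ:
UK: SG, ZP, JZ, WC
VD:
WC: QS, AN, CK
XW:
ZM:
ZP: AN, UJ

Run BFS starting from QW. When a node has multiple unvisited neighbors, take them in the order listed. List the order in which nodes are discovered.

QW, SG, JZ, LQ, PJ, UJ, XW, QR, CG, UK, MW, AN, QS, ZM, CK, VD, ZP, WC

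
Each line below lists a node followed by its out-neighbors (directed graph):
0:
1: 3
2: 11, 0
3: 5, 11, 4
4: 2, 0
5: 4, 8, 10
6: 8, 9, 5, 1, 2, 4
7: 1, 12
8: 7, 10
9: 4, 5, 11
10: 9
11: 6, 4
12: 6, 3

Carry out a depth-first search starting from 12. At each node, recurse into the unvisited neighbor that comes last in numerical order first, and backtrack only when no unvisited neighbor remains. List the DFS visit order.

Visit 12
12 → 6
6 → 9
9 → 11
11 → 4
4 → 2
2 → 0
9 → 5
5 → 10
5 → 8
8 → 7
7 → 1
1 → 3

12, 6, 9, 11, 4, 2, 0, 5, 10, 8, 7, 1, 3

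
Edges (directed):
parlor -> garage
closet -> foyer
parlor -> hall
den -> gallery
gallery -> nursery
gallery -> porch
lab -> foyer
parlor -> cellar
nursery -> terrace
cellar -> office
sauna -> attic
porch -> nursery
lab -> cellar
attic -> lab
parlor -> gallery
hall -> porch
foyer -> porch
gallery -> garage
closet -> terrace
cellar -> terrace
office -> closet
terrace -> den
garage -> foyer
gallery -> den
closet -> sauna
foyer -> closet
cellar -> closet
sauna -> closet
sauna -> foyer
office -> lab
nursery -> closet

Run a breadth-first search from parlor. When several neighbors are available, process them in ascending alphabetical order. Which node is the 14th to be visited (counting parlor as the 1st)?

Visit parlor; enqueue cellar, gallery, garage, hall → queue [cellar, gallery, garage, hall]
Visit cellar; enqueue closet, office, terrace → queue [gallery, garage, hall, closet, office, terrace]
Visit gallery; enqueue den, nursery, porch → queue [garage, hall, closet, office, terrace, den, nursery, porch]
Visit garage; enqueue foyer → queue [hall, closet, office, terrace, den, nursery, porch, foyer]
Visit hall → queue [closet, office, terrace, den, nursery, porch, foyer]
Visit closet; enqueue sauna → queue [office, terrace, den, nursery, porch, foyer, sauna]
Visit office; enqueue lab → queue [terrace, den, nursery, porch, foyer, sauna, lab]
Visit terrace → queue [den, nursery, porch, foyer, sauna, lab]
Visit den → queue [nursery, porch, foyer, sauna, lab]
Visit nursery → queue [porch, foyer, sauna, lab]
Visit porch → queue [foyer, sauna, lab]
Visit foyer → queue [sauna, lab]
Visit sauna; enqueue attic → queue [lab, attic]
Visit lab → queue [attic]
Visit attic → queue []

Visit order: parlor, cellar, gallery, garage, hall, closet, office, terrace, den, nursery, porch, foyer, sauna, lab, attic

lab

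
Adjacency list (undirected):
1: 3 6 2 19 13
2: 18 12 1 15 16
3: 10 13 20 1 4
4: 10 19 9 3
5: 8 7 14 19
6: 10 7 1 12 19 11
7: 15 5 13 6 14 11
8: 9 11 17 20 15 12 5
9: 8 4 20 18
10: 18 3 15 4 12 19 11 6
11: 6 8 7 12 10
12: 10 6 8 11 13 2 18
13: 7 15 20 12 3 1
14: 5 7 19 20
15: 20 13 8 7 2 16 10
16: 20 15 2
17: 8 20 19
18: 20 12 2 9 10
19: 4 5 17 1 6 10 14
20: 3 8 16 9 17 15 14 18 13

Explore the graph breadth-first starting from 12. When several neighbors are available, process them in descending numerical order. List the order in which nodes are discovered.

12, 18, 13, 11, 10, 8, 6, 2, 20, 9, 15, 7, 3, 1, 19, 4, 17, 5, 16, 14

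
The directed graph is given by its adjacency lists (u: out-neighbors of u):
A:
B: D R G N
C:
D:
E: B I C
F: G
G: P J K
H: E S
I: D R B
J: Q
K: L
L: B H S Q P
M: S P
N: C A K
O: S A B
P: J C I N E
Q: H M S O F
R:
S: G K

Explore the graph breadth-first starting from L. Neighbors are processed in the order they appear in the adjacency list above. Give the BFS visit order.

Visit L; enqueue B, H, S, Q, P → queue [B, H, S, Q, P]
Visit B; enqueue D, R, G, N → queue [H, S, Q, P, D, R, G, N]
Visit H; enqueue E → queue [S, Q, P, D, R, G, N, E]
Visit S; enqueue K → queue [Q, P, D, R, G, N, E, K]
Visit Q; enqueue M, O, F → queue [P, D, R, G, N, E, K, M, O, F]
Visit P; enqueue J, C, I → queue [D, R, G, N, E, K, M, O, F, J, C, I]
Visit D → queue [R, G, N, E, K, M, O, F, J, C, I]
Visit R → queue [G, N, E, K, M, O, F, J, C, I]
Visit G → queue [N, E, K, M, O, F, J, C, I]
Visit N; enqueue A → queue [E, K, M, O, F, J, C, I, A]
Visit E → queue [K, M, O, F, J, C, I, A]
Visit K → queue [M, O, F, J, C, I, A]
Visit M → queue [O, F, J, C, I, A]
Visit O → queue [F, J, C, I, A]
Visit F → queue [J, C, I, A]
Visit J → queue [C, I, A]
Visit C → queue [I, A]
Visit I → queue [A]
Visit A → queue []

L → B → H → S → Q → P → D → R → G → N → E → K → M → O → F → J → C → I → A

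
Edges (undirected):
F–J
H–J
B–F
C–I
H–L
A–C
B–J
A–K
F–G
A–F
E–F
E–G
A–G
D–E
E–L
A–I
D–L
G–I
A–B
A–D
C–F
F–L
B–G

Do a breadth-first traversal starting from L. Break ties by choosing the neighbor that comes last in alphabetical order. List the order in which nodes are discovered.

L, H, F, E, D, J, G, C, B, A, I, K

Visit L; enqueue H, F, E, D → queue [H, F, E, D]
Visit H; enqueue J → queue [F, E, D, J]
Visit F; enqueue G, C, B, A → queue [E, D, J, G, C, B, A]
Visit E → queue [D, J, G, C, B, A]
Visit D → queue [J, G, C, B, A]
Visit J → queue [G, C, B, A]
Visit G; enqueue I → queue [C, B, A, I]
Visit C → queue [B, A, I]
Visit B → queue [A, I]
Visit A; enqueue K → queue [I, K]
Visit I → queue [K]
Visit K → queue []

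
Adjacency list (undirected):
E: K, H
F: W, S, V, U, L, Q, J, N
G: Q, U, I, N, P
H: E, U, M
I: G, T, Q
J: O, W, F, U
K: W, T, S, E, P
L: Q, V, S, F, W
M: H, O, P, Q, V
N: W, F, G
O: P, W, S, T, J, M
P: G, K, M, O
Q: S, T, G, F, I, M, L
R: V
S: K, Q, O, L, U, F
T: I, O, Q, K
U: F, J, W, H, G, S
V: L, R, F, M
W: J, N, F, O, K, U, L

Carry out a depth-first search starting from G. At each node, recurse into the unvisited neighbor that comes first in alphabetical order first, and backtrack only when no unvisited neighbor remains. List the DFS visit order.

G I Q F J O M H E K P S L V R W N U T

Visit G
G → I
I → Q
Q → F
F → J
J → O
O → M
M → H
H → E
E → K
K → P
K → S
S → L
L → V
V → R
L → W
W → N
W → U
K → T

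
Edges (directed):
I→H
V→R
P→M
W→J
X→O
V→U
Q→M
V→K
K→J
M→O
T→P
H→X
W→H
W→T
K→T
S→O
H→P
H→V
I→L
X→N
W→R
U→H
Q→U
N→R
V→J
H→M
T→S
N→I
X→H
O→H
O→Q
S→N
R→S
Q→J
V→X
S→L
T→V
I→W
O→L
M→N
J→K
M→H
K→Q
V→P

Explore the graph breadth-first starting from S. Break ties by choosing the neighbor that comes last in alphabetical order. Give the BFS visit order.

S -> O -> N -> L -> Q -> H -> R -> I -> U -> M -> J -> X -> V -> P -> W -> K -> T

Visit S; enqueue O, N, L → queue [O, N, L]
Visit O; enqueue Q, H → queue [N, L, Q, H]
Visit N; enqueue R, I → queue [L, Q, H, R, I]
Visit L → queue [Q, H, R, I]
Visit Q; enqueue U, M, J → queue [H, R, I, U, M, J]
Visit H; enqueue X, V, P → queue [R, I, U, M, J, X, V, P]
Visit R → queue [I, U, M, J, X, V, P]
Visit I; enqueue W → queue [U, M, J, X, V, P, W]
Visit U → queue [M, J, X, V, P, W]
Visit M → queue [J, X, V, P, W]
Visit J; enqueue K → queue [X, V, P, W, K]
Visit X → queue [V, P, W, K]
Visit V → queue [P, W, K]
Visit P → queue [W, K]
Visit W; enqueue T → queue [K, T]
Visit K → queue [T]
Visit T → queue []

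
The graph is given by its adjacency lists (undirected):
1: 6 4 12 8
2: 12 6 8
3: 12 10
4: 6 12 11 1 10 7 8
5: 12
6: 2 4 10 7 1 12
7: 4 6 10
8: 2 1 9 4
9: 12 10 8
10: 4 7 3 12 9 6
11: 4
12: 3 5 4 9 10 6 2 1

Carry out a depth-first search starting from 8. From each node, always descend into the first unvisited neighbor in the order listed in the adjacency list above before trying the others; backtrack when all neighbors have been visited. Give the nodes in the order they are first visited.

8 -> 2 -> 12 -> 3 -> 10 -> 4 -> 6 -> 7 -> 1 -> 11 -> 9 -> 5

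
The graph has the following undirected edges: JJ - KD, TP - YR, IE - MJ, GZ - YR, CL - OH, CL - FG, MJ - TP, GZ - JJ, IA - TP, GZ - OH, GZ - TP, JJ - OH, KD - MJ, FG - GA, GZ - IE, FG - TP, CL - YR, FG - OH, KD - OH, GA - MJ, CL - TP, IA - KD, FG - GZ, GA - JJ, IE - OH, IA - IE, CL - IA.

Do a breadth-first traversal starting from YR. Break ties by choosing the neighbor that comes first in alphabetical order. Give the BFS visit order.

Visit YR; enqueue CL, GZ, TP → queue [CL, GZ, TP]
Visit CL; enqueue FG, IA, OH → queue [GZ, TP, FG, IA, OH]
Visit GZ; enqueue IE, JJ → queue [TP, FG, IA, OH, IE, JJ]
Visit TP; enqueue MJ → queue [FG, IA, OH, IE, JJ, MJ]
Visit FG; enqueue GA → queue [IA, OH, IE, JJ, MJ, GA]
Visit IA; enqueue KD → queue [OH, IE, JJ, MJ, GA, KD]
Visit OH → queue [IE, JJ, MJ, GA, KD]
Visit IE → queue [JJ, MJ, GA, KD]
Visit JJ → queue [MJ, GA, KD]
Visit MJ → queue [GA, KD]
Visit GA → queue [KD]
Visit KD → queue []

YR, CL, GZ, TP, FG, IA, OH, IE, JJ, MJ, GA, KD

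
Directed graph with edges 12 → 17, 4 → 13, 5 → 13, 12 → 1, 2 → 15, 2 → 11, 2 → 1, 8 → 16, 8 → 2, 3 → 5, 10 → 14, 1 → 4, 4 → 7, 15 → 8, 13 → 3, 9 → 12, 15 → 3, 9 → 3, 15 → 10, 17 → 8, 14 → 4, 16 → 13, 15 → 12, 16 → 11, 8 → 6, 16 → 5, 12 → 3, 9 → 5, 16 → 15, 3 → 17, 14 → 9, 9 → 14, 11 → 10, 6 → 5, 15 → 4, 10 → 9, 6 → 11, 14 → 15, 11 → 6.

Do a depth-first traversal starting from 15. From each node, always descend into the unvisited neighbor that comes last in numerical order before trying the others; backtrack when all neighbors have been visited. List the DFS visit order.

15, 12, 17, 8, 16, 13, 3, 5, 11, 10, 14, 9, 4, 7, 6, 2, 1

Visit 15
15 → 12
12 → 17
17 → 8
8 → 16
16 → 13
13 → 3
3 → 5
16 → 11
11 → 10
10 → 14
14 → 9
14 → 4
4 → 7
11 → 6
8 → 2
2 → 1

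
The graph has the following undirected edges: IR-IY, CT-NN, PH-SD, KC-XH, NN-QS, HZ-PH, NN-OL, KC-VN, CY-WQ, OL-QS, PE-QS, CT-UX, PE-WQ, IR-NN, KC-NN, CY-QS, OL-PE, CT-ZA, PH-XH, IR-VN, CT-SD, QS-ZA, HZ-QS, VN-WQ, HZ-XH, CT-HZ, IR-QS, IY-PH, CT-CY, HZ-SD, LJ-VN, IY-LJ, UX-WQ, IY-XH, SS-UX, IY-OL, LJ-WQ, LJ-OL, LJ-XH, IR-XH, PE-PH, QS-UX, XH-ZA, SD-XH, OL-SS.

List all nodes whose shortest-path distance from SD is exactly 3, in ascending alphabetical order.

Level 0: SD
Level 1: CT, HZ, PH, XH
Level 2: CY, IR, IY, KC, LJ, NN, PE, QS, UX, ZA
Level 3: OL, SS, VN, WQ

OL, SS, VN, WQ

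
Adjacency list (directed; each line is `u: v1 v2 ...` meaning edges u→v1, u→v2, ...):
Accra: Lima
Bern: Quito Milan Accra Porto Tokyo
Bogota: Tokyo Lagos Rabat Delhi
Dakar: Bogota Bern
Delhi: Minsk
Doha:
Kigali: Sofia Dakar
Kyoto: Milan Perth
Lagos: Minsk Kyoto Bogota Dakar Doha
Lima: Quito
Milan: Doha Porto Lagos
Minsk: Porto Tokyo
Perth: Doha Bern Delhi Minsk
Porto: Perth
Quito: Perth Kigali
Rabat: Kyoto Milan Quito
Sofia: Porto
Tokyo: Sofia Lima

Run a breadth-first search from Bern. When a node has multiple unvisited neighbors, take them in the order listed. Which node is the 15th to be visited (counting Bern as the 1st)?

Dakar

Visit Bern; enqueue Quito, Milan, Accra, Porto, Tokyo → queue [Quito, Milan, Accra, Porto, Tokyo]
Visit Quito; enqueue Perth, Kigali → queue [Milan, Accra, Porto, Tokyo, Perth, Kigali]
Visit Milan; enqueue Doha, Lagos → queue [Accra, Porto, Tokyo, Perth, Kigali, Doha, Lagos]
Visit Accra; enqueue Lima → queue [Porto, Tokyo, Perth, Kigali, Doha, Lagos, Lima]
Visit Porto → queue [Tokyo, Perth, Kigali, Doha, Lagos, Lima]
Visit Tokyo; enqueue Sofia → queue [Perth, Kigali, Doha, Lagos, Lima, Sofia]
Visit Perth; enqueue Delhi, Minsk → queue [Kigali, Doha, Lagos, Lima, Sofia, Delhi, Minsk]
Visit Kigali; enqueue Dakar → queue [Doha, Lagos, Lima, Sofia, Delhi, Minsk, Dakar]
Visit Doha → queue [Lagos, Lima, Sofia, Delhi, Minsk, Dakar]
Visit Lagos; enqueue Kyoto, Bogota → queue [Lima, Sofia, Delhi, Minsk, Dakar, Kyoto, Bogota]
Visit Lima → queue [Sofia, Delhi, Minsk, Dakar, Kyoto, Bogota]
Visit Sofia → queue [Delhi, Minsk, Dakar, Kyoto, Bogota]
Visit Delhi → queue [Minsk, Dakar, Kyoto, Bogota]
Visit Minsk → queue [Dakar, Kyoto, Bogota]
Visit Dakar → queue [Kyoto, Bogota]
Visit Kyoto → queue [Bogota]
Visit Bogota; enqueue Rabat → queue [Rabat]
Visit Rabat → queue []

Visit order: Bern, Quito, Milan, Accra, Porto, Tokyo, Perth, Kigali, Doha, Lagos, Lima, Sofia, Delhi, Minsk, Dakar, Kyoto, Bogota, Rabat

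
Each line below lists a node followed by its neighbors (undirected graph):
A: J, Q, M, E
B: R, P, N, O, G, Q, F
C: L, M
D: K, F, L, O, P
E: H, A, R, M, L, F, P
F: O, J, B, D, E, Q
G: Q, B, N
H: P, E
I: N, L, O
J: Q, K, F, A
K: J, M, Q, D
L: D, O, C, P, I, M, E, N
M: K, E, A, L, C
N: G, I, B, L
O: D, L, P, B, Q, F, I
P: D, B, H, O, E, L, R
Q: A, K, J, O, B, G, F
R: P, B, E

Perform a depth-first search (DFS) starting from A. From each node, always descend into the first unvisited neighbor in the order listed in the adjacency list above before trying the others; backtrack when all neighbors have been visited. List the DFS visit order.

A, J, Q, K, M, E, H, P, D, F, O, L, C, I, N, G, B, R

Visit A
A → J
J → Q
Q → K
K → M
M → E
E → H
H → P
P → D
D → F
F → O
O → L
L → C
L → I
I → N
N → G
G → B
B → R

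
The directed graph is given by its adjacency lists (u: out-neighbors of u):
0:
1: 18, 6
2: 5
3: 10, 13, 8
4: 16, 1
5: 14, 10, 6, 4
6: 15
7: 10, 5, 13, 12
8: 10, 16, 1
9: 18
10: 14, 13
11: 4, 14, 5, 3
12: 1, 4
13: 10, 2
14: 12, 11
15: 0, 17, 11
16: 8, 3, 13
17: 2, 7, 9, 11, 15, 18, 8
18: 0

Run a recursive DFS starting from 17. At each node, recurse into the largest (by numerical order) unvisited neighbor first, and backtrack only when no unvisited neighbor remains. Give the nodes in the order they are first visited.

17 -> 18 -> 0 -> 15 -> 11 -> 14 -> 12 -> 4 -> 16 -> 13 -> 10 -> 2 -> 5 -> 6 -> 8 -> 1 -> 3 -> 9 -> 7

Visit 17
17 → 18
18 → 0
17 → 15
15 → 11
11 → 14
14 → 12
12 → 4
4 → 16
16 → 13
13 → 10
13 → 2
2 → 5
5 → 6
16 → 8
8 → 1
16 → 3
17 → 9
17 → 7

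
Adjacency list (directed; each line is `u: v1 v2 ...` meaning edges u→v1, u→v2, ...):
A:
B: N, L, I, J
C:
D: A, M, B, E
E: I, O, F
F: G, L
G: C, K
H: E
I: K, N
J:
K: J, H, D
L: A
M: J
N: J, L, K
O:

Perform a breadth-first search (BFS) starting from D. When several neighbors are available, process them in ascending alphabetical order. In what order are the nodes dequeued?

D A B E M I J L N F O K G H C

Visit D; enqueue A, B, E, M → queue [A, B, E, M]
Visit A → queue [B, E, M]
Visit B; enqueue I, J, L, N → queue [E, M, I, J, L, N]
Visit E; enqueue F, O → queue [M, I, J, L, N, F, O]
Visit M → queue [I, J, L, N, F, O]
Visit I; enqueue K → queue [J, L, N, F, O, K]
Visit J → queue [L, N, F, O, K]
Visit L → queue [N, F, O, K]
Visit N → queue [F, O, K]
Visit F; enqueue G → queue [O, K, G]
Visit O → queue [K, G]
Visit K; enqueue H → queue [G, H]
Visit G; enqueue C → queue [H, C]
Visit H → queue [C]
Visit C → queue []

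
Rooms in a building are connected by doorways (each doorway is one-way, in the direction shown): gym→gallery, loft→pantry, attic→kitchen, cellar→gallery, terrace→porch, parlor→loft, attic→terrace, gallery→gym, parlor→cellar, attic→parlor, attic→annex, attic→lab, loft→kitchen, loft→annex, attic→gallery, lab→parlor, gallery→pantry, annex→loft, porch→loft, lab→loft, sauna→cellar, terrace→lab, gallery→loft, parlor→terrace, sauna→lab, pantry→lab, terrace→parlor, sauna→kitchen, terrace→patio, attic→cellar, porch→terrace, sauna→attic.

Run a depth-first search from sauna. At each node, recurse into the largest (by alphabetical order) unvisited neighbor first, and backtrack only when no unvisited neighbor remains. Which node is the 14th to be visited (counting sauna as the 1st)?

Visit sauna
sauna → lab
lab → parlor
parlor → terrace
terrace → porch
porch → loft
loft → pantry
loft → kitchen
loft → annex
terrace → patio
parlor → cellar
cellar → gallery
gallery → gym
sauna → attic

Visit order: sauna, lab, parlor, terrace, porch, loft, pantry, kitchen, annex, patio, cellar, gallery, gym, attic

attic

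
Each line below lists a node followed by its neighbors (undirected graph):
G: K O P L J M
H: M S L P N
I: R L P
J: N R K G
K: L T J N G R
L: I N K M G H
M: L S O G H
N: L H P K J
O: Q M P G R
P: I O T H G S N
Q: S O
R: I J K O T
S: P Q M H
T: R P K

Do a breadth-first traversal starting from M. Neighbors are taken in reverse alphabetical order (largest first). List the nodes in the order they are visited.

Visit M; enqueue S, O, L, H, G → queue [S, O, L, H, G]
Visit S; enqueue Q, P → queue [O, L, H, G, Q, P]
Visit O; enqueue R → queue [L, H, G, Q, P, R]
Visit L; enqueue N, K, I → queue [H, G, Q, P, R, N, K, I]
Visit H → queue [G, Q, P, R, N, K, I]
Visit G; enqueue J → queue [Q, P, R, N, K, I, J]
Visit Q → queue [P, R, N, K, I, J]
Visit P; enqueue T → queue [R, N, K, I, J, T]
Visit R → queue [N, K, I, J, T]
Visit N → queue [K, I, J, T]
Visit K → queue [I, J, T]
Visit I → queue [J, T]
Visit J → queue [T]
Visit T → queue []

M S O L H G Q P R N K I J T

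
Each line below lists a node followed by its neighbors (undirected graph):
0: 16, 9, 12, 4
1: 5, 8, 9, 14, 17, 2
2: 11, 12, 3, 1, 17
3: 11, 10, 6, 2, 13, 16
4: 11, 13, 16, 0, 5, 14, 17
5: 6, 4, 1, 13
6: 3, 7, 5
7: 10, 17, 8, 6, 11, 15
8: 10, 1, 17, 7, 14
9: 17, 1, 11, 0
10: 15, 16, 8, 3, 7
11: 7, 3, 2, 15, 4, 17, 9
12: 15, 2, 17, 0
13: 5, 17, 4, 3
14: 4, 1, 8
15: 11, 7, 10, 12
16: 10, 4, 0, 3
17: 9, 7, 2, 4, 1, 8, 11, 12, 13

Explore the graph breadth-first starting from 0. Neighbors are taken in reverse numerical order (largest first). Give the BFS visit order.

Visit 0; enqueue 16, 12, 9, 4 → queue [16, 12, 9, 4]
Visit 16; enqueue 10, 3 → queue [12, 9, 4, 10, 3]
Visit 12; enqueue 17, 15, 2 → queue [9, 4, 10, 3, 17, 15, 2]
Visit 9; enqueue 11, 1 → queue [4, 10, 3, 17, 15, 2, 11, 1]
Visit 4; enqueue 14, 13, 5 → queue [10, 3, 17, 15, 2, 11, 1, 14, 13, 5]
Visit 10; enqueue 8, 7 → queue [3, 17, 15, 2, 11, 1, 14, 13, 5, 8, 7]
Visit 3; enqueue 6 → queue [17, 15, 2, 11, 1, 14, 13, 5, 8, 7, 6]
Visit 17 → queue [15, 2, 11, 1, 14, 13, 5, 8, 7, 6]
Visit 15 → queue [2, 11, 1, 14, 13, 5, 8, 7, 6]
Visit 2 → queue [11, 1, 14, 13, 5, 8, 7, 6]
Visit 11 → queue [1, 14, 13, 5, 8, 7, 6]
Visit 1 → queue [14, 13, 5, 8, 7, 6]
Visit 14 → queue [13, 5, 8, 7, 6]
Visit 13 → queue [5, 8, 7, 6]
Visit 5 → queue [8, 7, 6]
Visit 8 → queue [7, 6]
Visit 7 → queue [6]
Visit 6 → queue []

0 16 12 9 4 10 3 17 15 2 11 1 14 13 5 8 7 6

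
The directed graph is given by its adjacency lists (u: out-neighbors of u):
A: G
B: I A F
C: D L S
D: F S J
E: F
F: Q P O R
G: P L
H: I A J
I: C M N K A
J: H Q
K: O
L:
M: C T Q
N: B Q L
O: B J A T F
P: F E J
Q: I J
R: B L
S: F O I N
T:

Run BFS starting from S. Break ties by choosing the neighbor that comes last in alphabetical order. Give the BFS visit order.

Visit S; enqueue O, N, I, F → queue [O, N, I, F]
Visit O; enqueue T, J, B, A → queue [N, I, F, T, J, B, A]
Visit N; enqueue Q, L → queue [I, F, T, J, B, A, Q, L]
Visit I; enqueue M, K, C → queue [F, T, J, B, A, Q, L, M, K, C]
Visit F; enqueue R, P → queue [T, J, B, A, Q, L, M, K, C, R, P]
Visit T → queue [J, B, A, Q, L, M, K, C, R, P]
Visit J; enqueue H → queue [B, A, Q, L, M, K, C, R, P, H]
Visit B → queue [A, Q, L, M, K, C, R, P, H]
Visit A; enqueue G → queue [Q, L, M, K, C, R, P, H, G]
Visit Q → queue [L, M, K, C, R, P, H, G]
Visit L → queue [M, K, C, R, P, H, G]
Visit M → queue [K, C, R, P, H, G]
Visit K → queue [C, R, P, H, G]
Visit C; enqueue D → queue [R, P, H, G, D]
Visit R → queue [P, H, G, D]
Visit P; enqueue E → queue [H, G, D, E]
Visit H → queue [G, D, E]
Visit G → queue [D, E]
Visit D → queue [E]
Visit E → queue []

S → O → N → I → F → T → J → B → A → Q → L → M → K → C → R → P → H → G → D → E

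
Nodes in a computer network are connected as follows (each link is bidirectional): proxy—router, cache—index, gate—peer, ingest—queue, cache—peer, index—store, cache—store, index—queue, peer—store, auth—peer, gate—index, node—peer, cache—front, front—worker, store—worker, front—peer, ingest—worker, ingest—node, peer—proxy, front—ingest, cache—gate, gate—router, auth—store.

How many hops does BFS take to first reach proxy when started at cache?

2

Level 0: cache
Level 1: front, gate, index, peer, store
Level 2: auth, ingest, node, proxy, queue, router, worker
proxy first appears at level 2.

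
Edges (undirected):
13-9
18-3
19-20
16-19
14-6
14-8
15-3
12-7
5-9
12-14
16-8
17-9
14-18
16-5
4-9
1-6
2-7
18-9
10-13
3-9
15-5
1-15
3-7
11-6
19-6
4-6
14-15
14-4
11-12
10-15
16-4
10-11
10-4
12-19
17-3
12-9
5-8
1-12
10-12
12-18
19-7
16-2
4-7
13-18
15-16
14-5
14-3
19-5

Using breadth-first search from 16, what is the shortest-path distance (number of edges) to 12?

2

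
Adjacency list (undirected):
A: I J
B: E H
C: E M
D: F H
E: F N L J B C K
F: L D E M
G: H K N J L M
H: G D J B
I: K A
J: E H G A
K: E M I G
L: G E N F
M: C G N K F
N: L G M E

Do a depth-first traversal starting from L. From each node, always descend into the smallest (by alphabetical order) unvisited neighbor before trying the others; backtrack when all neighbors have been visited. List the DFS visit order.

Visit L
L → E
E → B
B → H
H → D
D → F
F → M
M → C
M → G
G → J
J → A
A → I
I → K
G → N

L, E, B, H, D, F, M, C, G, J, A, I, K, N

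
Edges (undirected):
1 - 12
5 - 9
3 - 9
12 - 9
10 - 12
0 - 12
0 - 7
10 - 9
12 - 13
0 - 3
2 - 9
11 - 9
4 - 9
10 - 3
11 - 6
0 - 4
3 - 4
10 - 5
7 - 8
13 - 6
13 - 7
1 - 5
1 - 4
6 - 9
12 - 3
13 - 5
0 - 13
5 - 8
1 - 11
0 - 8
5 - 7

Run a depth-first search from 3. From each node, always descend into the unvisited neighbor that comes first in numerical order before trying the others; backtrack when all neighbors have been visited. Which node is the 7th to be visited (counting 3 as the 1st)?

Visit 3
3 → 0
0 → 4
4 → 1
1 → 5
5 → 7
7 → 8
7 → 13
13 → 6
6 → 9
9 → 2
9 → 10
10 → 12
9 → 11

Visit order: 3, 0, 4, 1, 5, 7, 8, 13, 6, 9, 2, 10, 12, 11

8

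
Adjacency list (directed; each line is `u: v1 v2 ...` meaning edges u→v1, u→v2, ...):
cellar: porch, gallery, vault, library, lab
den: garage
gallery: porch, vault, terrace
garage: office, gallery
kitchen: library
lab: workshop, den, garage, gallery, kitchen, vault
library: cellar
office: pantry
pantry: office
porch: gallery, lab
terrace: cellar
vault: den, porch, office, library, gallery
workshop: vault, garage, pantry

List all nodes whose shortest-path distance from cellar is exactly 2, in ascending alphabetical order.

den, garage, kitchen, office, terrace, workshop

Level 0: cellar
Level 1: gallery, lab, library, porch, vault
Level 2: den, garage, kitchen, office, terrace, workshop
Level 3: pantry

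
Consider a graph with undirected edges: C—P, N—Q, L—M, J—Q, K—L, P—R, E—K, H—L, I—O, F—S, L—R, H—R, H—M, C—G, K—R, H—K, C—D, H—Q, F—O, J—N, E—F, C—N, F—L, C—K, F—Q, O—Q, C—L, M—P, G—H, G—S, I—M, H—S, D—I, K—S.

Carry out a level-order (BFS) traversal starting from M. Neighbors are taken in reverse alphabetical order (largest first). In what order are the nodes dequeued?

Visit M; enqueue P, L, I, H → queue [P, L, I, H]
Visit P; enqueue R, C → queue [L, I, H, R, C]
Visit L; enqueue K, F → queue [I, H, R, C, K, F]
Visit I; enqueue O, D → queue [H, R, C, K, F, O, D]
Visit H; enqueue S, Q, G → queue [R, C, K, F, O, D, S, Q, G]
Visit R → queue [C, K, F, O, D, S, Q, G]
Visit C; enqueue N → queue [K, F, O, D, S, Q, G, N]
Visit K; enqueue E → queue [F, O, D, S, Q, G, N, E]
Visit F → queue [O, D, S, Q, G, N, E]
Visit O → queue [D, S, Q, G, N, E]
Visit D → queue [S, Q, G, N, E]
Visit S → queue [Q, G, N, E]
Visit Q; enqueue J → queue [G, N, E, J]
Visit G → queue [N, E, J]
Visit N → queue [E, J]
Visit E → queue [J]
Visit J → queue []

M → P → L → I → H → R → C → K → F → O → D → S → Q → G → N → E → J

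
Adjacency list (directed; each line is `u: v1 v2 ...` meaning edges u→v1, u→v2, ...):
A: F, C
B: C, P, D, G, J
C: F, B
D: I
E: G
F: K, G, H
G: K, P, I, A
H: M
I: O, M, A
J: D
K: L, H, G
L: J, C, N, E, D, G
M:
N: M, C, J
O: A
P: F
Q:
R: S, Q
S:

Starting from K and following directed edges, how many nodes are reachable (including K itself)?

16

BFS from K visits: K, L, H, G, J, C, N, E, D, M, P, I, A, F, B, O
Reachable nodes: 16 of 19 total.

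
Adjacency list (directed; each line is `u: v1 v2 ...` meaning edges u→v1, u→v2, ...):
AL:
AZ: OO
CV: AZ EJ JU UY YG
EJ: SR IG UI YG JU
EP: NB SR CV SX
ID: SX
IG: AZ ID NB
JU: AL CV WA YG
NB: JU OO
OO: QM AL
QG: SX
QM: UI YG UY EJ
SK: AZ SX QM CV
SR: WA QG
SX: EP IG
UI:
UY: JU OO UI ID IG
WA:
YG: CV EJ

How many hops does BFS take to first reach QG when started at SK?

Level 0: SK
Level 1: AZ, CV, QM, SX
Level 2: EJ, EP, IG, JU, OO, UI, UY, YG
Level 3: AL, ID, NB, SR, WA
Level 4: QG
QG first appears at level 4.

4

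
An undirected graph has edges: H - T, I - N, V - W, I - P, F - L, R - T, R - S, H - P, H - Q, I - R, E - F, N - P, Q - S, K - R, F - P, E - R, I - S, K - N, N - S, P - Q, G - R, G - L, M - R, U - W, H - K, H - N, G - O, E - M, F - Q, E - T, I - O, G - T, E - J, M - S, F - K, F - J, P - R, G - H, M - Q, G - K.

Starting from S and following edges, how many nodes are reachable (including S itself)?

16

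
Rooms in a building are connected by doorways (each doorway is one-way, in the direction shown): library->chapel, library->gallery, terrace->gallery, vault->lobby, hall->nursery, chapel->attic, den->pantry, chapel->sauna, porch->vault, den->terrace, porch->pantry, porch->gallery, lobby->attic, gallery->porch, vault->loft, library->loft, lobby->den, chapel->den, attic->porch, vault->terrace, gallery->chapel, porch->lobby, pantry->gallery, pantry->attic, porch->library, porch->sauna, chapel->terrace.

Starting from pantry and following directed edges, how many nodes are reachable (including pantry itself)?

BFS from pantry visits: pantry, gallery, attic, porch, chapel, vault, sauna, lobby, library, terrace, den, loft
Reachable nodes: 12 of 14 total.

12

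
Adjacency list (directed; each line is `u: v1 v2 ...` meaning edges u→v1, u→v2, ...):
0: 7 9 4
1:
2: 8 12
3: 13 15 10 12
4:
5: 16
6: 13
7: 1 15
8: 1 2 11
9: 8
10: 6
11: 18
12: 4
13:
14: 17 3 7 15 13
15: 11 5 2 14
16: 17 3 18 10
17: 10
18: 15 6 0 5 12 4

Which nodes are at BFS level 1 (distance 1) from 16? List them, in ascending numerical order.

Level 0: 16
Level 1: 3, 10, 17, 18
Level 2: 0, 4, 5, 6, 12, 13, 15
Level 3: 2, 7, 9, 11, 14
Level 4: 1, 8

3, 10, 17, 18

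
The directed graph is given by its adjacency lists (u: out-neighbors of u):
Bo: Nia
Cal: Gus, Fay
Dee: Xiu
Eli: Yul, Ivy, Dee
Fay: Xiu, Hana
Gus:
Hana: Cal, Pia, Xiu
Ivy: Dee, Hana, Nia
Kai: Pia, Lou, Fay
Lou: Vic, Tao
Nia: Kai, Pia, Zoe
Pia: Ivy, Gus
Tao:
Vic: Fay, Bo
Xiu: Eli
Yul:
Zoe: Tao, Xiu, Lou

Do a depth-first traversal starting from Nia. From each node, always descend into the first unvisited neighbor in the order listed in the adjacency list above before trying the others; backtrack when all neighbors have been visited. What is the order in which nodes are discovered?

Visit Nia
Nia → Kai
Kai → Pia
Pia → Ivy
Ivy → Dee
Dee → Xiu
Xiu → Eli
Eli → Yul
Ivy → Hana
Hana → Cal
Cal → Gus
Cal → Fay
Kai → Lou
Lou → Vic
Vic → Bo
Lou → Tao
Nia → Zoe

Nia → Kai → Pia → Ivy → Dee → Xiu → Eli → Yul → Hana → Cal → Gus → Fay → Lou → Vic → Bo → Tao → Zoe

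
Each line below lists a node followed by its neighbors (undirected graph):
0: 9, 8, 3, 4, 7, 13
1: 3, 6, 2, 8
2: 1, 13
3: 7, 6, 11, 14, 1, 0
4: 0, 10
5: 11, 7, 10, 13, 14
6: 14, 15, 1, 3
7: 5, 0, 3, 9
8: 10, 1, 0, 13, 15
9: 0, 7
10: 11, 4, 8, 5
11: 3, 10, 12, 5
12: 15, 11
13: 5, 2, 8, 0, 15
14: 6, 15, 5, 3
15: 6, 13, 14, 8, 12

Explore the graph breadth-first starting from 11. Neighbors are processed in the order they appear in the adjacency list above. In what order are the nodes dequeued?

11 3 10 12 5 7 6 14 1 0 4 8 15 13 9 2

Visit 11; enqueue 3, 10, 12, 5 → queue [3, 10, 12, 5]
Visit 3; enqueue 7, 6, 14, 1, 0 → queue [10, 12, 5, 7, 6, 14, 1, 0]
Visit 10; enqueue 4, 8 → queue [12, 5, 7, 6, 14, 1, 0, 4, 8]
Visit 12; enqueue 15 → queue [5, 7, 6, 14, 1, 0, 4, 8, 15]
Visit 5; enqueue 13 → queue [7, 6, 14, 1, 0, 4, 8, 15, 13]
Visit 7; enqueue 9 → queue [6, 14, 1, 0, 4, 8, 15, 13, 9]
Visit 6 → queue [14, 1, 0, 4, 8, 15, 13, 9]
Visit 14 → queue [1, 0, 4, 8, 15, 13, 9]
Visit 1; enqueue 2 → queue [0, 4, 8, 15, 13, 9, 2]
Visit 0 → queue [4, 8, 15, 13, 9, 2]
Visit 4 → queue [8, 15, 13, 9, 2]
Visit 8 → queue [15, 13, 9, 2]
Visit 15 → queue [13, 9, 2]
Visit 13 → queue [9, 2]
Visit 9 → queue [2]
Visit 2 → queue []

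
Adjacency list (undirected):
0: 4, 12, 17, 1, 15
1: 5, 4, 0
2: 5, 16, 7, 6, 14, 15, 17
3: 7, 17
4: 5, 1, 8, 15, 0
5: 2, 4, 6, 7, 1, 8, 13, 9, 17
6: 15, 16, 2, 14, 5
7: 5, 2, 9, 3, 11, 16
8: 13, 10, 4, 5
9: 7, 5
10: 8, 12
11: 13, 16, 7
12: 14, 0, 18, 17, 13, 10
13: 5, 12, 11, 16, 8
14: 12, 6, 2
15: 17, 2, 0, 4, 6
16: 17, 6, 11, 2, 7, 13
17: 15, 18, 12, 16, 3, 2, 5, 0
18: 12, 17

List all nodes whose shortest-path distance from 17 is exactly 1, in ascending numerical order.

0, 2, 3, 5, 12, 15, 16, 18

Level 0: 17
Level 1: 0, 2, 3, 5, 12, 15, 16, 18
Level 2: 1, 4, 6, 7, 8, 9, 10, 11, 13, 14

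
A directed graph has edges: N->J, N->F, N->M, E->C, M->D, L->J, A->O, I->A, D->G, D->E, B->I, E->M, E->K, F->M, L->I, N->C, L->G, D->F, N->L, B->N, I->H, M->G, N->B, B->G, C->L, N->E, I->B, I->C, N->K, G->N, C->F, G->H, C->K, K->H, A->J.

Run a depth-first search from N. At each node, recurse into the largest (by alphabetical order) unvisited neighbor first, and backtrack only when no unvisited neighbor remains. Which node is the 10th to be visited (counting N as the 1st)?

L

Visit N
N → M
M → G
G → H
M → D
D → F
D → E
E → K
E → C
C → L
L → J
L → I
I → B
I → A
A → O

Visit order: N, M, G, H, D, F, E, K, C, L, J, I, B, A, O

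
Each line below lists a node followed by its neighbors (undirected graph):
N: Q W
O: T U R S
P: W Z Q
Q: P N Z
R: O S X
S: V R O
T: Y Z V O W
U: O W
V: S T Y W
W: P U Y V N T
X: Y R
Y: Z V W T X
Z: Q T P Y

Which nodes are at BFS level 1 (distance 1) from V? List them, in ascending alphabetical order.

S, T, W, Y

Level 0: V
Level 1: S, T, W, Y
Level 2: N, O, P, R, U, X, Z
Level 3: Q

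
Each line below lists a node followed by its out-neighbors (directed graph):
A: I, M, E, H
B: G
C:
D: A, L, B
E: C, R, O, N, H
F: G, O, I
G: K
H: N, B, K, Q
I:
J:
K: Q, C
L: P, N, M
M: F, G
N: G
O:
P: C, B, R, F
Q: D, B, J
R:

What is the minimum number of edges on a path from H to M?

Level 0: H
Level 1: B, K, N, Q
Level 2: C, D, G, J
Level 3: A, L
Level 4: E, I, M, P
Level 5: F, O, R
M first appears at level 4.

4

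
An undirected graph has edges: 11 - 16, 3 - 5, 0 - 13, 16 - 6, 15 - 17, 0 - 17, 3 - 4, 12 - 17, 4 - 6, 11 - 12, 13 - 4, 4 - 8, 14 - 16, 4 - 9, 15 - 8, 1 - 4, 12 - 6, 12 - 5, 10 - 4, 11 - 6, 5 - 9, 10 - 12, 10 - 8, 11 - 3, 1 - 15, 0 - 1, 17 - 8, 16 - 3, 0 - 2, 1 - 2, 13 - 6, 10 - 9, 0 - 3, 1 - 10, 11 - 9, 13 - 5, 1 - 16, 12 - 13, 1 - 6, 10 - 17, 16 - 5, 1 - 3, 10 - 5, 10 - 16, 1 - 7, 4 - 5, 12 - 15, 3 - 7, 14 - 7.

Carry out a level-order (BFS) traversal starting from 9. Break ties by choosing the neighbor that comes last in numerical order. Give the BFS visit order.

Visit 9; enqueue 11, 10, 5, 4 → queue [11, 10, 5, 4]
Visit 11; enqueue 16, 12, 6, 3 → queue [10, 5, 4, 16, 12, 6, 3]
Visit 10; enqueue 17, 8, 1 → queue [5, 4, 16, 12, 6, 3, 17, 8, 1]
Visit 5; enqueue 13 → queue [4, 16, 12, 6, 3, 17, 8, 1, 13]
Visit 4 → queue [16, 12, 6, 3, 17, 8, 1, 13]
Visit 16; enqueue 14 → queue [12, 6, 3, 17, 8, 1, 13, 14]
Visit 12; enqueue 15 → queue [6, 3, 17, 8, 1, 13, 14, 15]
Visit 6 → queue [3, 17, 8, 1, 13, 14, 15]
Visit 3; enqueue 7, 0 → queue [17, 8, 1, 13, 14, 15, 7, 0]
Visit 17 → queue [8, 1, 13, 14, 15, 7, 0]
Visit 8 → queue [1, 13, 14, 15, 7, 0]
Visit 1; enqueue 2 → queue [13, 14, 15, 7, 0, 2]
Visit 13 → queue [14, 15, 7, 0, 2]
Visit 14 → queue [15, 7, 0, 2]
Visit 15 → queue [7, 0, 2]
Visit 7 → queue [0, 2]
Visit 0 → queue [2]
Visit 2 → queue []

9 -> 11 -> 10 -> 5 -> 4 -> 16 -> 12 -> 6 -> 3 -> 17 -> 8 -> 1 -> 13 -> 14 -> 15 -> 7 -> 0 -> 2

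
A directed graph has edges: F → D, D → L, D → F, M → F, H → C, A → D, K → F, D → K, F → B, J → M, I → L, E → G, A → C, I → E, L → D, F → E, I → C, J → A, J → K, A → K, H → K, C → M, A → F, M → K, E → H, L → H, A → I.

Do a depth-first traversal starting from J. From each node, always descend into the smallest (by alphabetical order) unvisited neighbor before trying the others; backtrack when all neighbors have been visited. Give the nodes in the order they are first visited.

Visit J
J → A
A → C
C → M
M → F
F → B
F → D
D → K
D → L
L → H
F → E
E → G
A → I

J, A, C, M, F, B, D, K, L, H, E, G, I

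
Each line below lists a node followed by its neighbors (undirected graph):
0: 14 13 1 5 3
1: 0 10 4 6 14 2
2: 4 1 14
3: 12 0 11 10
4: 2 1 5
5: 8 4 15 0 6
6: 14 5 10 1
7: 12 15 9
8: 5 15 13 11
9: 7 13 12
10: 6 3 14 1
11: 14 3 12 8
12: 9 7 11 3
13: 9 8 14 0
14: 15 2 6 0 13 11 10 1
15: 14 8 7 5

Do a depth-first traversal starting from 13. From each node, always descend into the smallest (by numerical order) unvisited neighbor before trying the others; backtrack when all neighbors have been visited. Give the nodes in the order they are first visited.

Visit 13
13 → 0
0 → 1
1 → 2
2 → 4
4 → 5
5 → 6
6 → 10
10 → 3
3 → 11
11 → 8
8 → 15
15 → 7
7 → 9
9 → 12
15 → 14

13, 0, 1, 2, 4, 5, 6, 10, 3, 11, 8, 15, 7, 9, 12, 14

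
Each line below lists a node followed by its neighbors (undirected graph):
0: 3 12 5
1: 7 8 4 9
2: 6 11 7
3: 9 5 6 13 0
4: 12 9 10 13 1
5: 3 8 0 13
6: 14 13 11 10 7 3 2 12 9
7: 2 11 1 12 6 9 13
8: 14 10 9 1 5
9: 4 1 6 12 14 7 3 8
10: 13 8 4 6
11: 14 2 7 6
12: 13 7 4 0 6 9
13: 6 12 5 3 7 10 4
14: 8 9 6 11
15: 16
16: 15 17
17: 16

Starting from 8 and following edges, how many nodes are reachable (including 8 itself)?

BFS from 8 visits: 8, 1, 5, 9, 10, 14, 4, 7, 0, 3, 13, 6, 12, 11, 2
Reachable nodes: 15 of 18 total.

15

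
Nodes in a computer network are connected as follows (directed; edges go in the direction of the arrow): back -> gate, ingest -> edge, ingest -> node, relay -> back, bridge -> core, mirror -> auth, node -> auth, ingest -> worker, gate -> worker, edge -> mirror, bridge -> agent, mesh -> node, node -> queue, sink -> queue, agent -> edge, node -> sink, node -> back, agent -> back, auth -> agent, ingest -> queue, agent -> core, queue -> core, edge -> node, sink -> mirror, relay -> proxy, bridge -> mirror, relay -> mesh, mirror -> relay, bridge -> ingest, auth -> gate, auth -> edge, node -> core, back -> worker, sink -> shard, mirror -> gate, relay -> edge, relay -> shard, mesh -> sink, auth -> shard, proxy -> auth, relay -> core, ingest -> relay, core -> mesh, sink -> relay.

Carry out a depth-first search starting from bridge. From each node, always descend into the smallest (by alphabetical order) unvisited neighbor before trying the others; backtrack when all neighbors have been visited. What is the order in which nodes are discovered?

bridge -> agent -> back -> gate -> worker -> core -> mesh -> node -> auth -> edge -> mirror -> relay -> proxy -> shard -> queue -> sink -> ingest

Visit bridge
bridge → agent
agent → back
back → gate
gate → worker
agent → core
core → mesh
mesh → node
node → auth
auth → edge
edge → mirror
mirror → relay
relay → proxy
relay → shard
node → queue
node → sink
bridge → ingest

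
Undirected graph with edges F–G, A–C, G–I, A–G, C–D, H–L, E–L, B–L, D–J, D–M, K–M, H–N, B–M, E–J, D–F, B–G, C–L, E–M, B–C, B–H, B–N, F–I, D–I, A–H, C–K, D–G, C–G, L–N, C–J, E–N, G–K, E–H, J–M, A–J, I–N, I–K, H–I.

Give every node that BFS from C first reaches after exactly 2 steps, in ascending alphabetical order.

E, F, H, I, M, N

Level 0: C
Level 1: A, B, D, G, J, K, L
Level 2: E, F, H, I, M, N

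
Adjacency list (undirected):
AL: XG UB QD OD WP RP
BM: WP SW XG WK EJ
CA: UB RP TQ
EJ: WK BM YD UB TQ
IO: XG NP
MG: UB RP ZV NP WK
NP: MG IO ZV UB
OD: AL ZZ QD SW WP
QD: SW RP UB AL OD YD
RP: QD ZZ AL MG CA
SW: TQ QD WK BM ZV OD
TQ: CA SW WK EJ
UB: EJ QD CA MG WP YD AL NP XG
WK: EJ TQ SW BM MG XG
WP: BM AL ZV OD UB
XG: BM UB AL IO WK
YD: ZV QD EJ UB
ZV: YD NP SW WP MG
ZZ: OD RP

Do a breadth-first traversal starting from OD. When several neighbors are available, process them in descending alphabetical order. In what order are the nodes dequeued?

Visit OD; enqueue ZZ, WP, SW, QD, AL → queue [ZZ, WP, SW, QD, AL]
Visit ZZ; enqueue RP → queue [WP, SW, QD, AL, RP]
Visit WP; enqueue ZV, UB, BM → queue [SW, QD, AL, RP, ZV, UB, BM]
Visit SW; enqueue WK, TQ → queue [QD, AL, RP, ZV, UB, BM, WK, TQ]
Visit QD; enqueue YD → queue [AL, RP, ZV, UB, BM, WK, TQ, YD]
Visit AL; enqueue XG → queue [RP, ZV, UB, BM, WK, TQ, YD, XG]
Visit RP; enqueue MG, CA → queue [ZV, UB, BM, WK, TQ, YD, XG, MG, CA]
Visit ZV; enqueue NP → queue [UB, BM, WK, TQ, YD, XG, MG, CA, NP]
Visit UB; enqueue EJ → queue [BM, WK, TQ, YD, XG, MG, CA, NP, EJ]
Visit BM → queue [WK, TQ, YD, XG, MG, CA, NP, EJ]
Visit WK → queue [TQ, YD, XG, MG, CA, NP, EJ]
Visit TQ → queue [YD, XG, MG, CA, NP, EJ]
Visit YD → queue [XG, MG, CA, NP, EJ]
Visit XG; enqueue IO → queue [MG, CA, NP, EJ, IO]
Visit MG → queue [CA, NP, EJ, IO]
Visit CA → queue [NP, EJ, IO]
Visit NP → queue [EJ, IO]
Visit EJ → queue [IO]
Visit IO → queue []

OD, ZZ, WP, SW, QD, AL, RP, ZV, UB, BM, WK, TQ, YD, XG, MG, CA, NP, EJ, IO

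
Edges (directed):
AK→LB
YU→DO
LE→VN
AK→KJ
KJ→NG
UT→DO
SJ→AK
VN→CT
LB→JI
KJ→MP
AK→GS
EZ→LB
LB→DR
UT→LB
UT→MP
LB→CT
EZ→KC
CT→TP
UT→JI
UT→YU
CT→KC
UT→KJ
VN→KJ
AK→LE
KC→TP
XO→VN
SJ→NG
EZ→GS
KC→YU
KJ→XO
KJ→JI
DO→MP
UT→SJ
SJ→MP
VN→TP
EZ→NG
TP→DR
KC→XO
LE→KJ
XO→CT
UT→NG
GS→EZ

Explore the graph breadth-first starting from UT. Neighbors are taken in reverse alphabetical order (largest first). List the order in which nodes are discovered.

Visit UT; enqueue YU, SJ, NG, MP, LB, KJ, JI, DO → queue [YU, SJ, NG, MP, LB, KJ, JI, DO]
Visit YU → queue [SJ, NG, MP, LB, KJ, JI, DO]
Visit SJ; enqueue AK → queue [NG, MP, LB, KJ, JI, DO, AK]
Visit NG → queue [MP, LB, KJ, JI, DO, AK]
Visit MP → queue [LB, KJ, JI, DO, AK]
Visit LB; enqueue DR, CT → queue [KJ, JI, DO, AK, DR, CT]
Visit KJ; enqueue XO → queue [JI, DO, AK, DR, CT, XO]
Visit JI → queue [DO, AK, DR, CT, XO]
Visit DO → queue [AK, DR, CT, XO]
Visit AK; enqueue LE, GS → queue [DR, CT, XO, LE, GS]
Visit DR → queue [CT, XO, LE, GS]
Visit CT; enqueue TP, KC → queue [XO, LE, GS, TP, KC]
Visit XO; enqueue VN → queue [LE, GS, TP, KC, VN]
Visit LE → queue [GS, TP, KC, VN]
Visit GS; enqueue EZ → queue [TP, KC, VN, EZ]
Visit TP → queue [KC, VN, EZ]
Visit KC → queue [VN, EZ]
Visit VN → queue [EZ]
Visit EZ → queue []

UT -> YU -> SJ -> NG -> MP -> LB -> KJ -> JI -> DO -> AK -> DR -> CT -> XO -> LE -> GS -> TP -> KC -> VN -> EZ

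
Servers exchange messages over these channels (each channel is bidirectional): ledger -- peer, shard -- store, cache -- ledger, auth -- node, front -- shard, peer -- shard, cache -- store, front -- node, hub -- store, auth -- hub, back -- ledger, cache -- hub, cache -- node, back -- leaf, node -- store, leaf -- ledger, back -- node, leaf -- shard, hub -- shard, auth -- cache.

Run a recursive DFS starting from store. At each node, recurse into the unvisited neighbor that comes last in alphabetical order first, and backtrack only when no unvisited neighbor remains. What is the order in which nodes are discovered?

store, shard, peer, ledger, leaf, back, node, front, cache, hub, auth

Visit store
store → shard
shard → peer
peer → ledger
ledger → leaf
leaf → back
back → node
node → front
node → cache
cache → hub
hub → auth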